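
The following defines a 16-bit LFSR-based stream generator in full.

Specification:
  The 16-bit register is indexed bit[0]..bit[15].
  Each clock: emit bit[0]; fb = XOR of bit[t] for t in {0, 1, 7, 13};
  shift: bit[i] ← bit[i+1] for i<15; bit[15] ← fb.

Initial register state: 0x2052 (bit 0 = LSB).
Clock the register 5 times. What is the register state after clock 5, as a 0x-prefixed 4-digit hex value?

reg_0 = 0x2052
clock 1: out=0, reg = 0x1029
clock 2: out=1, reg = 0x8814
clock 3: out=0, reg = 0x440A
clock 4: out=0, reg = 0xA205
clock 5: out=1, reg = 0x5102

0x5102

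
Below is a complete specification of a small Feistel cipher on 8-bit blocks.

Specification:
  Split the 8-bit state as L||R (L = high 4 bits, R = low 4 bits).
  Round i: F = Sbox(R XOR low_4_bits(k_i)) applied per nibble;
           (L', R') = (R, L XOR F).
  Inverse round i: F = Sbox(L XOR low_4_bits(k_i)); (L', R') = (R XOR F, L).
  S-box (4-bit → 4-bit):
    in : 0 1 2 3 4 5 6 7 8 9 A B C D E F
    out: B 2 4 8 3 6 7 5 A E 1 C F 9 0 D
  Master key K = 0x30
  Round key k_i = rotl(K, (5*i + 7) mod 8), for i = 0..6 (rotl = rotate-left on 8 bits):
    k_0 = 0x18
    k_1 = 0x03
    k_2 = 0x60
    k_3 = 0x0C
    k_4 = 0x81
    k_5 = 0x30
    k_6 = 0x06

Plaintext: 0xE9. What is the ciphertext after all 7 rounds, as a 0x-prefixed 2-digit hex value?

0xBF

s_0 = plaintext = 0xE9
s_1 = Round(s_0, k_0) = 0x9C
s_2 = Round(s_1, k_1) = 0xC4
s_3 = Round(s_2, k_2) = 0x4F
s_4 = Round(s_3, k_3) = 0xFC
s_5 = Round(s_4, k_4) = 0xC6
s_6 = Round(s_5, k_5) = 0x6B
s_7 = Round(s_6, k_6) = 0xBF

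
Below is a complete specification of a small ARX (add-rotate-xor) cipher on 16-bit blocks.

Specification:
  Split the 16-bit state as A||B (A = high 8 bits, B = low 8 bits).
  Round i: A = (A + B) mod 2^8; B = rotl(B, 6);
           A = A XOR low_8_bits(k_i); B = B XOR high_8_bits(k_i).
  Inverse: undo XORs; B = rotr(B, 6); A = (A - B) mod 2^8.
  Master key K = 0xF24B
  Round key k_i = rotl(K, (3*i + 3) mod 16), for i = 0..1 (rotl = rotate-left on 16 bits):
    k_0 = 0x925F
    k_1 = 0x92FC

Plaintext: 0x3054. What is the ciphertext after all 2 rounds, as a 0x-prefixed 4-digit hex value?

s_0 = plaintext = 0x3054
s_1 = Round(s_0, k_0) = 0xDB87
s_2 = Round(s_1, k_1) = 0x9E73

0x9E73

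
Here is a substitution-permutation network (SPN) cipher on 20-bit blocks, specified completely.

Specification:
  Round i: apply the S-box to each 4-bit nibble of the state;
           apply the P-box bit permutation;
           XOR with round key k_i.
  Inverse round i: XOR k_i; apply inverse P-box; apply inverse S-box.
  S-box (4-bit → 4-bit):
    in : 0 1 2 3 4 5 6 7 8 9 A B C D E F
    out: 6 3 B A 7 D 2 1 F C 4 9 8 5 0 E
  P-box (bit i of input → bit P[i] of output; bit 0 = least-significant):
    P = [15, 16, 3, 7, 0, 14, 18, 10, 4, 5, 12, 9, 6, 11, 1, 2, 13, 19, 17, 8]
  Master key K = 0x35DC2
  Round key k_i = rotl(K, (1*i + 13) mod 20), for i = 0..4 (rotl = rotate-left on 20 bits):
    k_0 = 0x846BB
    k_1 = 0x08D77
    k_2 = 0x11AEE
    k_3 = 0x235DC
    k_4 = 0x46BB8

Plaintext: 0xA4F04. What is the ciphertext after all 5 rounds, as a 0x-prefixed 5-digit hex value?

s_0 = plaintext = 0xA4F04
s_1 = Round(s_0, k_0) = 0xF9CD1
s_2 = Round(s_1, k_1) = 0xF0E70
s_3 = Round(s_2, k_2) = 0xA13E5
s_4 = Round(s_3, k_3) = 0x0BF34
s_5 = Round(s_4, k_4) = 0xFBDD4

0xFBDD4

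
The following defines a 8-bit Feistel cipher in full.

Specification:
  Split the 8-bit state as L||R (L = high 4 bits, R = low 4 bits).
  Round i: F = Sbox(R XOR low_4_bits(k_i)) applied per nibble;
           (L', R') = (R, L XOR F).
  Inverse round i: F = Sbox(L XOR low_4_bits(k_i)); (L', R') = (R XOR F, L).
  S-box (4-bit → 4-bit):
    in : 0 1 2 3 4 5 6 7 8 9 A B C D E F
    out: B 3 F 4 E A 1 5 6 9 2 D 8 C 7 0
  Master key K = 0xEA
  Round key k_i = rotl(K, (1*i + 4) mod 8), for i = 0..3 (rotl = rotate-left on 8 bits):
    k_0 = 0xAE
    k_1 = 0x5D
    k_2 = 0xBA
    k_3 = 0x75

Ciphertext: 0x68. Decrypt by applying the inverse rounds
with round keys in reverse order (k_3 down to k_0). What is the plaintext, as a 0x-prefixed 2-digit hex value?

0xCE

s_0 = ciphertext = 0x68
s_1 = InvRound(s_0, k_3) = 0xC6
s_2 = InvRound(s_1, k_2) = 0x7C
s_3 = InvRound(s_2, k_1) = 0xE7
s_4 = InvRound(s_3, k_0) = 0xCE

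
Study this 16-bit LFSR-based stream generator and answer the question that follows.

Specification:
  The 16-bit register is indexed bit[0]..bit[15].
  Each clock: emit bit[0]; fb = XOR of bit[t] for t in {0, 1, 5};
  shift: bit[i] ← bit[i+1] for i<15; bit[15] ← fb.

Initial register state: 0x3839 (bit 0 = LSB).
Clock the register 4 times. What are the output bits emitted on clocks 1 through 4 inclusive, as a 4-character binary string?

reg_0 = 0x3839
clock 1: out=1, reg = 0x1C1C
clock 2: out=0, reg = 0x0E0E
clock 3: out=0, reg = 0x8707
clock 4: out=1, reg = 0x4383

1001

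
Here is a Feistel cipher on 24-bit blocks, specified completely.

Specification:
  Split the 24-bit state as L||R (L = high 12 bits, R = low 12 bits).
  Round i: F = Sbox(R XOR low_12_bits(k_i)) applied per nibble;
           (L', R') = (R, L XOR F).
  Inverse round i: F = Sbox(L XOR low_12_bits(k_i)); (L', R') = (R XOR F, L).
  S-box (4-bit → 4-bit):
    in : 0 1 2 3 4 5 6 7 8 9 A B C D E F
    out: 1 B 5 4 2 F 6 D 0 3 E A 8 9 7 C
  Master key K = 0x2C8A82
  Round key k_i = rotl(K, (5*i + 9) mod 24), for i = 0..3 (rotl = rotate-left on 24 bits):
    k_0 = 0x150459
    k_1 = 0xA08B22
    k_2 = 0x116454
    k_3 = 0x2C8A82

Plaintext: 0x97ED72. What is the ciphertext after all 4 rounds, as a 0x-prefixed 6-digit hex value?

0xF65919

s_0 = plaintext = 0x97ED72
s_1 = Round(s_0, k_0) = 0xD72A24
s_2 = Round(s_1, k_1) = 0xA24664
s_3 = Round(s_2, k_2) = 0x664F65
s_4 = Round(s_3, k_3) = 0xF65919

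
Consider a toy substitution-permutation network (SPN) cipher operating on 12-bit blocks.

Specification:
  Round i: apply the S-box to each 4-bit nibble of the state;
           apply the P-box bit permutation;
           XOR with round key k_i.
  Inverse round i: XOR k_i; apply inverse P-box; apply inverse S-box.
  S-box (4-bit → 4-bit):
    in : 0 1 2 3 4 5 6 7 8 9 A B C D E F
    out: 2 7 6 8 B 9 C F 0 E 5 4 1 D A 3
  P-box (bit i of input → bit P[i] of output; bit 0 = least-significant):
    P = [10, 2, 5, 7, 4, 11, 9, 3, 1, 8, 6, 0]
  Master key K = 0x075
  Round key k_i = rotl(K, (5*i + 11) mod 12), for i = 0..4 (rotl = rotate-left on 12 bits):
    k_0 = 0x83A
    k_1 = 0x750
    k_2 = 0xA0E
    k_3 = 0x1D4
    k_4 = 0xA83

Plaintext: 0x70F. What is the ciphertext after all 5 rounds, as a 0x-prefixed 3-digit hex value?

s_0 = plaintext = 0x70F
s_1 = Round(s_0, k_0) = 0x57D
s_2 = Round(s_1, k_1) = 0x9EB
s_3 = Round(s_2, k_2) = 0x367
s_4 = Round(s_3, k_3) = 0x779
s_5 = Round(s_4, k_4) = 0x17C

0x17C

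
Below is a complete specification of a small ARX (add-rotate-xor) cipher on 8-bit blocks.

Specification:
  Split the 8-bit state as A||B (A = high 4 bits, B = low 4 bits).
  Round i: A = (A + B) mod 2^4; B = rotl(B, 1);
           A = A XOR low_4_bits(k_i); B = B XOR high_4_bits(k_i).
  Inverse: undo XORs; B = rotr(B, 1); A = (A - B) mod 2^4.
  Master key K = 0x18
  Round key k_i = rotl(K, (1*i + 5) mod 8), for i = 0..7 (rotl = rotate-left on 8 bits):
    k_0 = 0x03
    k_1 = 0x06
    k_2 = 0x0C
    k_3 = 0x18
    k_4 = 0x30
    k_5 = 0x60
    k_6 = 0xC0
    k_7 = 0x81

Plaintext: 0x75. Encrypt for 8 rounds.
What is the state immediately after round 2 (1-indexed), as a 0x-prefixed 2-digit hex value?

0xF5

s_0 = plaintext = 0x75
s_1 = Round(s_0, k_0) = 0xFA
s_2 = Round(s_1, k_1) = 0xF5
s_3 = Round(s_2, k_2) = 0x8A
s_4 = Round(s_3, k_3) = 0xA4
s_5 = Round(s_4, k_4) = 0xEB
s_6 = Round(s_5, k_5) = 0x91
s_7 = Round(s_6, k_6) = 0xAE
s_8 = Round(s_7, k_7) = 0x95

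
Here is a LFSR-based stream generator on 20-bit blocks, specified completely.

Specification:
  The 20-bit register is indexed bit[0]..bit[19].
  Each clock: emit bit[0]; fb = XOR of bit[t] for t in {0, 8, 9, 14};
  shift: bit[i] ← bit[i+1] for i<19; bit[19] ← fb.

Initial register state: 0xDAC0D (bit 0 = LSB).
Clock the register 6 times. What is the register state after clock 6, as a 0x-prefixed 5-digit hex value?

reg_0 = 0xDAC0D
clock 1: out=1, reg = 0xED606
clock 2: out=0, reg = 0x76B03
clock 3: out=1, reg = 0x3B581
clock 4: out=1, reg = 0x1DAC0
clock 5: out=0, reg = 0x0ED60
clock 6: out=0, reg = 0x076B0

0x076B0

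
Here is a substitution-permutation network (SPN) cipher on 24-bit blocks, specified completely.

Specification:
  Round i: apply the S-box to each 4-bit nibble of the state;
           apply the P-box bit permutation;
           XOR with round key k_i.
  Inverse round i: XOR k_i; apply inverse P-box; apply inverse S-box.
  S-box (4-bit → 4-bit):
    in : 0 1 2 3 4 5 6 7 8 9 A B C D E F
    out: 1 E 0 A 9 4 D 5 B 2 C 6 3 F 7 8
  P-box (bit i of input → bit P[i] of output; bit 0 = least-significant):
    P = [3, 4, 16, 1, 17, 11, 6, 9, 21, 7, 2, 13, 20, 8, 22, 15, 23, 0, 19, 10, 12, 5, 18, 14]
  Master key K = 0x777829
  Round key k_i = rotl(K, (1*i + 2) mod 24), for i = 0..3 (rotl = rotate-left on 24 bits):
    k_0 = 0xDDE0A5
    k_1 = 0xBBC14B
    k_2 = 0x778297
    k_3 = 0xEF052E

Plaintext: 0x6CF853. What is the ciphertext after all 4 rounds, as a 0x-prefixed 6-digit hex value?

0xB68857

s_0 = plaintext = 0x6CF853
s_1 = Round(s_0, k_0) = 0x791076
s_2 = Round(s_1, k_1) = 0xDC5000
s_3 = Round(s_2, k_2) = 0x91D2BE
s_4 = Round(s_3, k_3) = 0xB68857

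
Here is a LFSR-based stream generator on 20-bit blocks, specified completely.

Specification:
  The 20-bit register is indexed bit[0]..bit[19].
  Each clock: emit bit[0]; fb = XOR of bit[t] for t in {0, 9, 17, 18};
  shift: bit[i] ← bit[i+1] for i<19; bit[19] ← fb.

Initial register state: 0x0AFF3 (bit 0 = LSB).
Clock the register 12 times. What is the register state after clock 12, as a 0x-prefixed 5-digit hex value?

reg_0 = 0x0AFF3
clock 1: out=1, reg = 0x057F9
clock 2: out=1, reg = 0x02BFC
clock 3: out=0, reg = 0x815FE
clock 4: out=0, reg = 0x40AFF
clock 5: out=1, reg = 0xA057F
clock 6: out=1, reg = 0x502BF
clock 7: out=1, reg = 0xA815F
clock 8: out=1, reg = 0x540AF
clock 9: out=1, reg = 0x2A057
clock 10: out=1, reg = 0x1502B
clock 11: out=1, reg = 0x8A815
clock 12: out=1, reg = 0xC540A

0xC540A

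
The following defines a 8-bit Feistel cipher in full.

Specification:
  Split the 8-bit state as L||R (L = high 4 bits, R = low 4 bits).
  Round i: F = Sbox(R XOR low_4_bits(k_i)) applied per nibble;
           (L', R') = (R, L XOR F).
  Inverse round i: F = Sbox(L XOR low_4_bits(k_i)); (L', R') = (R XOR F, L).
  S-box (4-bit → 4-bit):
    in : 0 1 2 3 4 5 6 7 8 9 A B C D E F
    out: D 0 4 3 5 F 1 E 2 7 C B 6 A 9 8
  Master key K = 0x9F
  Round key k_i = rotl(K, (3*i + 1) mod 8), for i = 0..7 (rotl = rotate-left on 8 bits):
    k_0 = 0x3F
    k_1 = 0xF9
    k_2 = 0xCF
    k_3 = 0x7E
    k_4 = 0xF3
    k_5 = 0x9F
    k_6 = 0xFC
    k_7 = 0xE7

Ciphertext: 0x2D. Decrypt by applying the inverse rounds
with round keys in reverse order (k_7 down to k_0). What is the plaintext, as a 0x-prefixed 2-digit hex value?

s_0 = ciphertext = 0x2D
s_1 = InvRound(s_0, k_7) = 0x22
s_2 = InvRound(s_1, k_6) = 0xB2
s_3 = InvRound(s_2, k_5) = 0x7B
s_4 = InvRound(s_3, k_4) = 0xE7
s_5 = InvRound(s_4, k_3) = 0xAE
s_6 = InvRound(s_5, k_2) = 0x1A
s_7 = InvRound(s_6, k_1) = 0x81
s_8 = InvRound(s_7, k_0) = 0xF8

0xF8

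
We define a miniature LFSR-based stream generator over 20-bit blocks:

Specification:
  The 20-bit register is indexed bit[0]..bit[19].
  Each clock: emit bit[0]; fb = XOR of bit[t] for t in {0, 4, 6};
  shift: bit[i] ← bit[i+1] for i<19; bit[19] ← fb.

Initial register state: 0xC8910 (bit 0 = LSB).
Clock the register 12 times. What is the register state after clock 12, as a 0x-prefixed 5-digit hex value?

reg_0 = 0xC8910
clock 1: out=0, reg = 0xE4488
clock 2: out=0, reg = 0x72244
clock 3: out=0, reg = 0xB9122
clock 4: out=0, reg = 0x5C891
clock 5: out=1, reg = 0x2E448
clock 6: out=0, reg = 0x97224
clock 7: out=0, reg = 0x4B912
clock 8: out=0, reg = 0xA5C89
clock 9: out=1, reg = 0xD2E44
clock 10: out=0, reg = 0xE9722
clock 11: out=0, reg = 0x74B91
clock 12: out=1, reg = 0x3A5C8

0x3A5C8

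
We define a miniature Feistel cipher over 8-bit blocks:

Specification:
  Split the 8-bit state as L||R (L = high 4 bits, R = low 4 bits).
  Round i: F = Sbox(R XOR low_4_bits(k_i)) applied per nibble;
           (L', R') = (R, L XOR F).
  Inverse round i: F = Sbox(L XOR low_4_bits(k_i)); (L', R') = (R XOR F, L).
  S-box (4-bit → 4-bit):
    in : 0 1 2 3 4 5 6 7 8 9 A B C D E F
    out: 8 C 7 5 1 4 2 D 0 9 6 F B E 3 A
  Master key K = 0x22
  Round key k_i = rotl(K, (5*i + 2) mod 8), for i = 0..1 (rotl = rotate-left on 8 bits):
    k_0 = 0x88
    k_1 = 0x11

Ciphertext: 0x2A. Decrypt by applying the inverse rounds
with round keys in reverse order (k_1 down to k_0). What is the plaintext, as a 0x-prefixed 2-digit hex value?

0xFF

s_0 = ciphertext = 0x2A
s_1 = InvRound(s_0, k_1) = 0xF2
s_2 = InvRound(s_1, k_0) = 0xFF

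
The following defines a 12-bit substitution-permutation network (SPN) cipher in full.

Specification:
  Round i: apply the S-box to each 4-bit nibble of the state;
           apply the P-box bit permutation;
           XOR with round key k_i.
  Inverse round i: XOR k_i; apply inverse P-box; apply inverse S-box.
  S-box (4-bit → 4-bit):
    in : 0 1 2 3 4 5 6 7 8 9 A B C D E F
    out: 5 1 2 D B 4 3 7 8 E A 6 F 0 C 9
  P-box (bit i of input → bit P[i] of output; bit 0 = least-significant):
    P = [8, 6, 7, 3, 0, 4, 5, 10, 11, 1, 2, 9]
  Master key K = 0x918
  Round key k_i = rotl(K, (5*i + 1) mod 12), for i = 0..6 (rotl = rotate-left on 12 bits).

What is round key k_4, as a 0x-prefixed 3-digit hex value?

K = 0x918
k_0 = rotl(K, (5*0+1) mod 12) = rotl(K, 1) = 0x231
k_1 = rotl(K, (5*1+1) mod 12) = rotl(K, 6) = 0x624
k_2 = rotl(K, (5*2+1) mod 12) = rotl(K, 11) = 0x48C
k_3 = rotl(K, (5*3+1) mod 12) = rotl(K, 4) = 0x189
k_4 = rotl(K, (5*4+1) mod 12) = rotl(K, 9) = 0x123

0x123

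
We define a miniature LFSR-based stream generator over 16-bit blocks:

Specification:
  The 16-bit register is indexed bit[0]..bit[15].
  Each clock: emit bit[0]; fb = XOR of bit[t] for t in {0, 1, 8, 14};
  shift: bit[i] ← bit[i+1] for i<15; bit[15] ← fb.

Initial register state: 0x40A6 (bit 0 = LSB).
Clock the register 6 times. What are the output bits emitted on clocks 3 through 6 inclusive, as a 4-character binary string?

1001

reg_0 = 0x40A6
clock 1: out=0, reg = 0x2053
clock 2: out=1, reg = 0x1029
clock 3: out=1, reg = 0x8814
clock 4: out=0, reg = 0x440A
clock 5: out=0, reg = 0x2205
clock 6: out=1, reg = 0x9102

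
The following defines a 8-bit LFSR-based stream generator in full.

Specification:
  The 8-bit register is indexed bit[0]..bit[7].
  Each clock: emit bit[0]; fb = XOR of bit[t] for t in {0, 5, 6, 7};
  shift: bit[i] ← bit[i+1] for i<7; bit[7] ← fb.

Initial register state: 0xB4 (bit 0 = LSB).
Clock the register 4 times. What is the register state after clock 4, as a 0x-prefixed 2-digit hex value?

0x6B

reg_0 = 0xB4
clock 1: out=0, reg = 0x5A
clock 2: out=0, reg = 0xAD
clock 3: out=1, reg = 0xD6
clock 4: out=0, reg = 0x6B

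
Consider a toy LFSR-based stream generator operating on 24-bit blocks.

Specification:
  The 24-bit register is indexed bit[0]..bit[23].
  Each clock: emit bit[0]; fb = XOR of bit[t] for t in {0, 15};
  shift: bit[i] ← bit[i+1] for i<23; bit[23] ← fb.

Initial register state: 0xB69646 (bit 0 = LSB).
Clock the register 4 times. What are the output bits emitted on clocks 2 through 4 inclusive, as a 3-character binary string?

reg_0 = 0xB69646
clock 1: out=0, reg = 0xDB4B23
clock 2: out=1, reg = 0xEDA591
clock 3: out=1, reg = 0x76D2C8
clock 4: out=0, reg = 0xBB6964

110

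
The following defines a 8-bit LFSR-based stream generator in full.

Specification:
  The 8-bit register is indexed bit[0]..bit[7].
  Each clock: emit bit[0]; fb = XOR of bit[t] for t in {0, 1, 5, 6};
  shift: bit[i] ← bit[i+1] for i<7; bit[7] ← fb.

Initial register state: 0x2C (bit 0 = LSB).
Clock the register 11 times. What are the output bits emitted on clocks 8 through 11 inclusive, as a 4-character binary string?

0111

reg_0 = 0x2C
clock 1: out=0, reg = 0x96
clock 2: out=0, reg = 0xCB
clock 3: out=1, reg = 0xE5
clock 4: out=1, reg = 0xF2
clock 5: out=0, reg = 0xF9
clock 6: out=1, reg = 0xFC
clock 7: out=0, reg = 0x7E
clock 8: out=0, reg = 0xBF
clock 9: out=1, reg = 0xDF
clock 10: out=1, reg = 0xEF
clock 11: out=1, reg = 0x77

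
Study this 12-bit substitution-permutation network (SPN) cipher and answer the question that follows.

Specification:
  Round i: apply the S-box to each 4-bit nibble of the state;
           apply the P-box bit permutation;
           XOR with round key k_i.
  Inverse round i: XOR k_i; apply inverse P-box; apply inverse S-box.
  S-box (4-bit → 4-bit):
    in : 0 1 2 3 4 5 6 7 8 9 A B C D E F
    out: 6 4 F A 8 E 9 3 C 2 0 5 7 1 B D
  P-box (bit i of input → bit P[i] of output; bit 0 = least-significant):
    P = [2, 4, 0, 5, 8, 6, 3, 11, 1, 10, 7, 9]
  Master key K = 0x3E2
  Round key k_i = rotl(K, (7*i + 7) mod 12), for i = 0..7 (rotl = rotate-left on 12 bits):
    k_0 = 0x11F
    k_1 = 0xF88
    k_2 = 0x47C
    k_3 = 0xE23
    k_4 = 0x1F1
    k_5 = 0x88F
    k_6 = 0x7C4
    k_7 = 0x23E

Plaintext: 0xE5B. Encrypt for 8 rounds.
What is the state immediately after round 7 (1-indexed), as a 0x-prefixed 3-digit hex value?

s_0 = plaintext = 0xE5B
s_1 = Round(s_0, k_0) = 0xF50
s_2 = Round(s_1, k_1) = 0x553
s_3 = Round(s_2, k_2) = 0xA84
s_4 = Round(s_3, k_3) = 0x60B
s_5 = Round(s_4, k_4) = 0x3BE
s_6 = Round(s_5, k_5) = 0xFB3
s_7 = Round(s_6, k_6) = 0x47E
s_8 = Round(s_7, k_7) = 0x14A

0x47E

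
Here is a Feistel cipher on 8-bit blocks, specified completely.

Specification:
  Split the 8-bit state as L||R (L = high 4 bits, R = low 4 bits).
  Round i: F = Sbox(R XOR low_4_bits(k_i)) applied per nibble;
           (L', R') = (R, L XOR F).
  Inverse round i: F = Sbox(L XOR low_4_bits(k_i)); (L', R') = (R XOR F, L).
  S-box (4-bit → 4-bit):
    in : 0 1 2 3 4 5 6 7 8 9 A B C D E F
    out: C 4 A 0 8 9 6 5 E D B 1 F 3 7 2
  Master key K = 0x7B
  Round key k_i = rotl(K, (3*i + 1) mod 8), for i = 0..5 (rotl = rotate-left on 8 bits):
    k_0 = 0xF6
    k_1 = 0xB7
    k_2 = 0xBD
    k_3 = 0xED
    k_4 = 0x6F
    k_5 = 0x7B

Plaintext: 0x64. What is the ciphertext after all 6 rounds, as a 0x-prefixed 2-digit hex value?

s_0 = plaintext = 0x64
s_1 = Round(s_0, k_0) = 0x4C
s_2 = Round(s_1, k_1) = 0xC5
s_3 = Round(s_2, k_2) = 0x52
s_4 = Round(s_3, k_3) = 0x27
s_5 = Round(s_4, k_4) = 0x7C
s_6 = Round(s_5, k_5) = 0xC2

0xC2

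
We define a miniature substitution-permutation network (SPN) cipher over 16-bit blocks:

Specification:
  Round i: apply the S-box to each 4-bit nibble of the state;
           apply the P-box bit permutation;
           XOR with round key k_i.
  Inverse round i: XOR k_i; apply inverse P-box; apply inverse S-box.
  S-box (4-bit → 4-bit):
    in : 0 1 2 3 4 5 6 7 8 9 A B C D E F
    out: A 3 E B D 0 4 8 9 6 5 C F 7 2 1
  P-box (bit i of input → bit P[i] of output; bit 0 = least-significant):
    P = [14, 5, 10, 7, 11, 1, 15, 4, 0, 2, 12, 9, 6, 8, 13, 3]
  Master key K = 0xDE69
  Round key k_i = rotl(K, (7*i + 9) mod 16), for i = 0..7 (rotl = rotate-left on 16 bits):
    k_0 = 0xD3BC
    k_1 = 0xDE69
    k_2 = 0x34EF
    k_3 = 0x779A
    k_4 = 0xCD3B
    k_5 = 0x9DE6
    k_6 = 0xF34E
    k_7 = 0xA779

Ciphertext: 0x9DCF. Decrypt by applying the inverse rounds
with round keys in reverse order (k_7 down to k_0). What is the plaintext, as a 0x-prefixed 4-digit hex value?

s_0 = ciphertext = 0x9DCF
s_1 = InvRound(s_0, k_7) = 0x6230
s_2 = InvRound(s_1, k_6) = 0x392E
s_3 = InvRound(s_2, k_5) = 0x456B
s_4 = InvRound(s_3, k_4) = 0xF545
s_5 = InvRound(s_4, k_3) = 0x8327
s_6 = InvRound(s_5, k_2) = 0xCB6B
s_7 = InvRound(s_6, k_1) = 0xE6E6
s_8 = InvRound(s_7, k_0) = 0xC606

0xC606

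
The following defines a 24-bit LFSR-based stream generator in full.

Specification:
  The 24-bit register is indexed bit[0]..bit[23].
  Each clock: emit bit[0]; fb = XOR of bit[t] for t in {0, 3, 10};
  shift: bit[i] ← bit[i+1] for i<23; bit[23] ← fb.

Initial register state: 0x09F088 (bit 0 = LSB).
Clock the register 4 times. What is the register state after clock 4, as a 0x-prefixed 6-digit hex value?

reg_0 = 0x09F088
clock 1: out=0, reg = 0x84F844
clock 2: out=0, reg = 0x427C22
clock 3: out=0, reg = 0xA13E11
clock 4: out=1, reg = 0x509F08

0x509F08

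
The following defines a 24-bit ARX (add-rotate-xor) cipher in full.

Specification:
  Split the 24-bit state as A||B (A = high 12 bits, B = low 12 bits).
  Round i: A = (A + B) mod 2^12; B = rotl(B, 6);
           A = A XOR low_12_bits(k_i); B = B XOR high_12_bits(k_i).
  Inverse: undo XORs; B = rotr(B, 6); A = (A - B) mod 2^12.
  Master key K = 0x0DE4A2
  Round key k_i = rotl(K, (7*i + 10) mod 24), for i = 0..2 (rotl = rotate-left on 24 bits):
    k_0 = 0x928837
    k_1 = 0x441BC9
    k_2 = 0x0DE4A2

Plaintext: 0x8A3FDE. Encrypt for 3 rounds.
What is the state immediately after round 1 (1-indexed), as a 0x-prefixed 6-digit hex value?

0x0B6E97

s_0 = plaintext = 0x8A3FDE
s_1 = Round(s_0, k_0) = 0x0B6E97
s_2 = Round(s_1, k_1) = 0x4841BB
s_3 = Round(s_2, k_2) = 0x29DE18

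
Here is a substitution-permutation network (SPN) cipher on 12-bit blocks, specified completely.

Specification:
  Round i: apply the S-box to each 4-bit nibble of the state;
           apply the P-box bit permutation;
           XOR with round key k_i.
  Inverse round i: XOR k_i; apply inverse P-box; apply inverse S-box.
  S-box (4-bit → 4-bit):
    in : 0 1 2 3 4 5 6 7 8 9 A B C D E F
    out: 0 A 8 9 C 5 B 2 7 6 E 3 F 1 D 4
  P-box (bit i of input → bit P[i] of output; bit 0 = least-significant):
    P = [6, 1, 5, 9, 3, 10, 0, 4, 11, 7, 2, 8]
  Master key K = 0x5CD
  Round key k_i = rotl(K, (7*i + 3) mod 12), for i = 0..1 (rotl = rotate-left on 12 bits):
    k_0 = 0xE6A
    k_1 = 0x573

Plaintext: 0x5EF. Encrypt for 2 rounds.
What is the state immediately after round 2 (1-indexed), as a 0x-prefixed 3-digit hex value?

s_0 = plaintext = 0x5EF
s_1 = Round(s_0, k_0) = 0x657
s_2 = Round(s_1, k_1) = 0xCF8

0xCF8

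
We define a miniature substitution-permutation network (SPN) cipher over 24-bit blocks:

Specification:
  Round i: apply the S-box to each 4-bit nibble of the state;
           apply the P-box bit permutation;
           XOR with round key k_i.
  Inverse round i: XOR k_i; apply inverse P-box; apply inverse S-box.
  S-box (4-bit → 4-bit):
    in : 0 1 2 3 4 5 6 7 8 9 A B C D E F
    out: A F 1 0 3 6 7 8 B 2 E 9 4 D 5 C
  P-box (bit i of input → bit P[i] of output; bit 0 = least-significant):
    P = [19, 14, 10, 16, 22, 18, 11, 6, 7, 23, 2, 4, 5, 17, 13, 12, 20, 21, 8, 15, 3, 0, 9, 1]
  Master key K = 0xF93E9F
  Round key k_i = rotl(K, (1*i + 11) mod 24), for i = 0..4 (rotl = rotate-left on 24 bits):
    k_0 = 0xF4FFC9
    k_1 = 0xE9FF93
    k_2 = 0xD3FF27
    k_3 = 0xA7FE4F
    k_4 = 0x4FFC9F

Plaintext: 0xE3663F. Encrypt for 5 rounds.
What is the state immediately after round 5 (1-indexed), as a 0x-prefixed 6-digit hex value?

0x5EAE5E

s_0 = plaintext = 0xE3663F
s_1 = Round(s_0, k_0) = 0x77D965
s_2 = Round(s_1, k_1) = 0x2D03B1
s_3 = Round(s_2, k_2) = 0x882A6F
s_4 = Round(s_3, k_3) = 0x527270
s_5 = Round(s_4, k_4) = 0x5EAE5E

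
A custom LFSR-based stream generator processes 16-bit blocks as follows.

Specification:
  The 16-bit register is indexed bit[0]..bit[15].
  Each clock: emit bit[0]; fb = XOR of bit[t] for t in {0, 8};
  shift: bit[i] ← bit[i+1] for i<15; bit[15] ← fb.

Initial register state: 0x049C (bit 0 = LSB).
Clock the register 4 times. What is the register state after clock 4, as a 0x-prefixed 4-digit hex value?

0x8049

reg_0 = 0x049C
clock 1: out=0, reg = 0x024E
clock 2: out=0, reg = 0x0127
clock 3: out=1, reg = 0x0093
clock 4: out=1, reg = 0x8049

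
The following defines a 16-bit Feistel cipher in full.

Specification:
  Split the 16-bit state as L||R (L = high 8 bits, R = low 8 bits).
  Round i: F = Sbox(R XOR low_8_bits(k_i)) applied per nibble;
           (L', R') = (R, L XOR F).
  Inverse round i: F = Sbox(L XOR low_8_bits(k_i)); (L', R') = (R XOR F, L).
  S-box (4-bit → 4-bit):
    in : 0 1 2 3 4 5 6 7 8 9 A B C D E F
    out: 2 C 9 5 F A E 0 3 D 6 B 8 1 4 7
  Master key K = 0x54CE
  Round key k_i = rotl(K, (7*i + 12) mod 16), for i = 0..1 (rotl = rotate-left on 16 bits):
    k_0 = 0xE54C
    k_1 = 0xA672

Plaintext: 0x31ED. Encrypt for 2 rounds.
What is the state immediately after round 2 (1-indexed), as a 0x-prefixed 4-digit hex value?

0x5D7A

s_0 = plaintext = 0x31ED
s_1 = Round(s_0, k_0) = 0xED5D
s_2 = Round(s_1, k_1) = 0x5D7A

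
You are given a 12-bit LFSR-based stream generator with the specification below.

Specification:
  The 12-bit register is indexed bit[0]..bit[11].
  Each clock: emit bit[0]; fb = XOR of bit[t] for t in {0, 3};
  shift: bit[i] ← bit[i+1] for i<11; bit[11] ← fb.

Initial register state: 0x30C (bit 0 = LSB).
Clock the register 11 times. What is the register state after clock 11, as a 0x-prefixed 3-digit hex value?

0x2DA

reg_0 = 0x30C
clock 1: out=0, reg = 0x986
clock 2: out=0, reg = 0x4C3
clock 3: out=1, reg = 0xA61
clock 4: out=1, reg = 0xD30
clock 5: out=0, reg = 0x698
clock 6: out=0, reg = 0xB4C
clock 7: out=0, reg = 0xDA6
clock 8: out=0, reg = 0x6D3
clock 9: out=1, reg = 0xB69
clock 10: out=1, reg = 0x5B4
clock 11: out=0, reg = 0x2DA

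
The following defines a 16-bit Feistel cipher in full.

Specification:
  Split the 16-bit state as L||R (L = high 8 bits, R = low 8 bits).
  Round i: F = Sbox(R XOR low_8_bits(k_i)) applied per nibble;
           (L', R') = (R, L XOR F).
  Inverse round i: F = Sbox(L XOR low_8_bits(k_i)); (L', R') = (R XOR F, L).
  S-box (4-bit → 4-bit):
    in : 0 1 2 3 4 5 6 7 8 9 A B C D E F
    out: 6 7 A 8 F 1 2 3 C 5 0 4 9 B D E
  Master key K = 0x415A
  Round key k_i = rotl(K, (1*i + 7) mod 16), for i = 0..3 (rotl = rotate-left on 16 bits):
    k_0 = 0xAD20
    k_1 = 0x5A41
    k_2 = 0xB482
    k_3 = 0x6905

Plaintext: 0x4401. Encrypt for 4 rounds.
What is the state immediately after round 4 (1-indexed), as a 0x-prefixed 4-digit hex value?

s_0 = plaintext = 0x4401
s_1 = Round(s_0, k_0) = 0x01E3
s_2 = Round(s_1, k_1) = 0xE30B
s_3 = Round(s_2, k_2) = 0x0B26
s_4 = Round(s_3, k_3) = 0x26A3

0x26A3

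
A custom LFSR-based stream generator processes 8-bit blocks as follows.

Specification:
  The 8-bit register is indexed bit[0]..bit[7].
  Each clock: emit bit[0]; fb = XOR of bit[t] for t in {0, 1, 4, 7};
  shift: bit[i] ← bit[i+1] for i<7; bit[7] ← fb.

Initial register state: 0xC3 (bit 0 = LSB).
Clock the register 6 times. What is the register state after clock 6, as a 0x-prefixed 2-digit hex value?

reg_0 = 0xC3
clock 1: out=1, reg = 0xE1
clock 2: out=1, reg = 0x70
clock 3: out=0, reg = 0xB8
clock 4: out=0, reg = 0x5C
clock 5: out=0, reg = 0xAE
clock 6: out=0, reg = 0x57

0x57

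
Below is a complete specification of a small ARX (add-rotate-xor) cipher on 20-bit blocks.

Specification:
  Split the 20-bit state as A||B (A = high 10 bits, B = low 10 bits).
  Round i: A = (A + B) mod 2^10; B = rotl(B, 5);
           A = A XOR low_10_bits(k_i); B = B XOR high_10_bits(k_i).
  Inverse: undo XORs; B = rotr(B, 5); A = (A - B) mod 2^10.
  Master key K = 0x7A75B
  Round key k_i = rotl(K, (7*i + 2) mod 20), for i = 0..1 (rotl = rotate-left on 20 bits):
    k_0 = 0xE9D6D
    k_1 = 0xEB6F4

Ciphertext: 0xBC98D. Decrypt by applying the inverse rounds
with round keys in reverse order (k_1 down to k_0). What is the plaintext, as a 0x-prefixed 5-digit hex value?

s_0 = ciphertext = 0xBC98D
s_1 = InvRound(s_0, k_1) = 0xFD411
s_2 = InvRound(s_1, k_0) = 0xEEEDD

0xEEEDD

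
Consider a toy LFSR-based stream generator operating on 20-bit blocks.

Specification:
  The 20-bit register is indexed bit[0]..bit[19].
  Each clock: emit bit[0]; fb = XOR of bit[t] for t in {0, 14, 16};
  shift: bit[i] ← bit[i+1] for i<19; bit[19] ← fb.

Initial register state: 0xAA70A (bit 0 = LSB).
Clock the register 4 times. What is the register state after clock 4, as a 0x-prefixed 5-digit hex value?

reg_0 = 0xAA70A
clock 1: out=0, reg = 0x55385
clock 2: out=1, reg = 0xAA9C2
clock 3: out=0, reg = 0x554E1
clock 4: out=1, reg = 0xAAA70

0xAAA70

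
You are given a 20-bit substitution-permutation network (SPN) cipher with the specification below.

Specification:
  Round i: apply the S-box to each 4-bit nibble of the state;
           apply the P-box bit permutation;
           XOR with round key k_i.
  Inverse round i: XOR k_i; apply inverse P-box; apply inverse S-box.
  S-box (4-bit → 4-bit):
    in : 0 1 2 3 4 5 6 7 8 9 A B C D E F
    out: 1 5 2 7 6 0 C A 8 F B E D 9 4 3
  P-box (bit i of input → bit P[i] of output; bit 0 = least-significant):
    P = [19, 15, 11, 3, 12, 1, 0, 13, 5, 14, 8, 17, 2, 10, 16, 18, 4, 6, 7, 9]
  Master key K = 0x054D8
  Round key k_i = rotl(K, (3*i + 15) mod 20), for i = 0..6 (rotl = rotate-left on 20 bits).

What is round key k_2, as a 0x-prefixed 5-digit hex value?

0x0A9B0

K = 0x054D8
k_0 = rotl(K, (3*0+15) mod 20) = rotl(K, 15) = 0xC02A6
k_1 = rotl(K, (3*1+15) mod 20) = rotl(K, 18) = 0x01536
k_2 = rotl(K, (3*2+15) mod 20) = rotl(K, 1) = 0x0A9B0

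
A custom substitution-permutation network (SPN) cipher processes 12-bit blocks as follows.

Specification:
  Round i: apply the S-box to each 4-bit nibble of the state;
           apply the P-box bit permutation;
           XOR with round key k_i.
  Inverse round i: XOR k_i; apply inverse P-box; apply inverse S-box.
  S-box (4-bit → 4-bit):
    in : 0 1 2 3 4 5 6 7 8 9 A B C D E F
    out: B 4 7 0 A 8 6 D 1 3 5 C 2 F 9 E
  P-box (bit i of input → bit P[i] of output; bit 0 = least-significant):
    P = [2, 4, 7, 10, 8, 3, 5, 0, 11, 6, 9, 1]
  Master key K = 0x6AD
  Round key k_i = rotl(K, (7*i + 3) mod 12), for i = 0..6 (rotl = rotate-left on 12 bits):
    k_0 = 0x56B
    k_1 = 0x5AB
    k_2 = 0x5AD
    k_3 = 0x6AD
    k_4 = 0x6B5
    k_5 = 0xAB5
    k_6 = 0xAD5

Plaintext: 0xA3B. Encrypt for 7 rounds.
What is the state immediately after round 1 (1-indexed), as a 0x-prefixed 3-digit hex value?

s_0 = plaintext = 0xA3B
s_1 = Round(s_0, k_0) = 0xBEB
s_2 = Round(s_1, k_1) = 0x228
s_3 = Round(s_2, k_2) = 0xEC1
s_4 = Round(s_3, k_3) = 0xE27
s_5 = Round(s_4, k_4) = 0xB1B
s_6 = Round(s_5, k_5) = 0xC17
s_7 = Round(s_6, k_6) = 0xE31

0xBEB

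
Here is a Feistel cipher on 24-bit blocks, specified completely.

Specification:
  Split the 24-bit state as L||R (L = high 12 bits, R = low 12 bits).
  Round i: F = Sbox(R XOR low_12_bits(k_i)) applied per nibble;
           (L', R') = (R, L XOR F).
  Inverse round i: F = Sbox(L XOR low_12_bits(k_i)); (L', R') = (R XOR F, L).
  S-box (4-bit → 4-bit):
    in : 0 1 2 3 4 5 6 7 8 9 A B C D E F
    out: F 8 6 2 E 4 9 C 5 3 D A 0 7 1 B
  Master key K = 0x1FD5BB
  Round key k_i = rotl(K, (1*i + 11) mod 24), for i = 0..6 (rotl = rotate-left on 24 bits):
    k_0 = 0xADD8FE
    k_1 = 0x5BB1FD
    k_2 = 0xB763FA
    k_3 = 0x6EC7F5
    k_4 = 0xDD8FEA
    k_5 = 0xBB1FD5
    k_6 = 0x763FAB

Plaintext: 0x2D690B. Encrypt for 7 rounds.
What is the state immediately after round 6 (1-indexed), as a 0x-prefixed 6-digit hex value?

s_0 = plaintext = 0x2D690B
s_1 = Round(s_0, k_0) = 0x90BA62
s_2 = Round(s_1, k_1) = 0xA62330
s_3 = Round(s_2, k_2) = 0x33056F
s_4 = Round(s_3, k_3) = 0x56F50D
s_5 = Round(s_4, k_4) = 0x50D873
s_6 = Round(s_5, k_5) = 0x8739D4
s_7 = Round(s_6, k_6) = 0x9D41B8

0x8739D4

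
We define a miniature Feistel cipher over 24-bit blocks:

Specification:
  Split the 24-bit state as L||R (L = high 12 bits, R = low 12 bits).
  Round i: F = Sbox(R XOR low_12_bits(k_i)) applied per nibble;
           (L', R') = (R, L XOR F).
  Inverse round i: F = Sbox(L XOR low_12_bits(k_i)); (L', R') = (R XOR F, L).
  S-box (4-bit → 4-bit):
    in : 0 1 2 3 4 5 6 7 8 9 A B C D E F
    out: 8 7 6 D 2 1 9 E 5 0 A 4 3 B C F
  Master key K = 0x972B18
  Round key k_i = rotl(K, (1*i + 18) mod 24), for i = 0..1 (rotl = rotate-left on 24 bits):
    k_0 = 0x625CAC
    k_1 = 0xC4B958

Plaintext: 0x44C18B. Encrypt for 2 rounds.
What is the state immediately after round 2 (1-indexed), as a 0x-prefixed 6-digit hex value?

0xF22861

s_0 = plaintext = 0x44C18B
s_1 = Round(s_0, k_0) = 0x18BF22
s_2 = Round(s_1, k_1) = 0xF22861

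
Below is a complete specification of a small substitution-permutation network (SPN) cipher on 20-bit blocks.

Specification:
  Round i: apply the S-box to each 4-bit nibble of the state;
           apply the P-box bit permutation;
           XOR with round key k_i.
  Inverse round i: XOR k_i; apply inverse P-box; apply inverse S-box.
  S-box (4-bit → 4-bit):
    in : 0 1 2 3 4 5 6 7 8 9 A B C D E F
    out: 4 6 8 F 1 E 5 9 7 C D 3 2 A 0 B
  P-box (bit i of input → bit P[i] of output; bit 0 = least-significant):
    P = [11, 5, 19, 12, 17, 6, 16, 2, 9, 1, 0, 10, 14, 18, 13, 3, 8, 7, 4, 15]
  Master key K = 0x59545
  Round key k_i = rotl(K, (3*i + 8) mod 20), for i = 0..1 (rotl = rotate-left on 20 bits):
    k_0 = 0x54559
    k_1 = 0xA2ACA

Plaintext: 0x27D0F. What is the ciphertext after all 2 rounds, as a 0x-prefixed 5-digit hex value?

s_0 = plaintext = 0x27D0F
s_1 = Round(s_0, k_0) = 0x49973
s_2 = Round(s_1, k_1) = 0x017E7

0x017E7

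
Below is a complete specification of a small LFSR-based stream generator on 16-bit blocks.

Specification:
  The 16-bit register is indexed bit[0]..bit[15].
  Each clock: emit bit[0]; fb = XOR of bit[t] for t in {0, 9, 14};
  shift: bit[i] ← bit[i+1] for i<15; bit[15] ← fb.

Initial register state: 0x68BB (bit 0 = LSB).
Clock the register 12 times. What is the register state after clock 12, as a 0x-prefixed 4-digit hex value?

reg_0 = 0x68BB
clock 1: out=1, reg = 0x345D
clock 2: out=1, reg = 0x9A2E
clock 3: out=0, reg = 0xCD17
clock 4: out=1, reg = 0x668B
clock 5: out=1, reg = 0xB345
clock 6: out=1, reg = 0x59A2
clock 7: out=0, reg = 0xACD1
clock 8: out=1, reg = 0xD668
clock 9: out=0, reg = 0x6B34
clock 10: out=0, reg = 0x359A
clock 11: out=0, reg = 0x1ACD
clock 12: out=1, reg = 0x0D66

0x0D66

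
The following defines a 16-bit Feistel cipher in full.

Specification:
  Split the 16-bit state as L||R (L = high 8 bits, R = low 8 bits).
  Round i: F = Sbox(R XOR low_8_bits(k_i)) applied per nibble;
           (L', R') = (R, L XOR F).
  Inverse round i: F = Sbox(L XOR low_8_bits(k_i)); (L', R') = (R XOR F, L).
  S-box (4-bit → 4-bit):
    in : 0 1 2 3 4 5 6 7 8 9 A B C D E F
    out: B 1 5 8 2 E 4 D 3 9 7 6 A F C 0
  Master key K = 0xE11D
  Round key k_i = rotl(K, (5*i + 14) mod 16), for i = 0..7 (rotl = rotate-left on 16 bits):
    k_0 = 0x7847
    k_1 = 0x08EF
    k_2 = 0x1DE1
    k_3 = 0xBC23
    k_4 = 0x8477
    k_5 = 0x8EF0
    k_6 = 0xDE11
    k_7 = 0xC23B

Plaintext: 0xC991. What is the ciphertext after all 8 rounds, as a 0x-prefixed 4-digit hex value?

0xDE0A

s_0 = plaintext = 0xC991
s_1 = Round(s_0, k_0) = 0x913D
s_2 = Round(s_1, k_1) = 0x3D64
s_3 = Round(s_2, k_2) = 0x6403
s_4 = Round(s_3, k_3) = 0x033F
s_5 = Round(s_4, k_4) = 0x3F20
s_6 = Round(s_5, k_5) = 0x20C4
s_7 = Round(s_6, k_6) = 0xC4DE
s_8 = Round(s_7, k_7) = 0xDE0A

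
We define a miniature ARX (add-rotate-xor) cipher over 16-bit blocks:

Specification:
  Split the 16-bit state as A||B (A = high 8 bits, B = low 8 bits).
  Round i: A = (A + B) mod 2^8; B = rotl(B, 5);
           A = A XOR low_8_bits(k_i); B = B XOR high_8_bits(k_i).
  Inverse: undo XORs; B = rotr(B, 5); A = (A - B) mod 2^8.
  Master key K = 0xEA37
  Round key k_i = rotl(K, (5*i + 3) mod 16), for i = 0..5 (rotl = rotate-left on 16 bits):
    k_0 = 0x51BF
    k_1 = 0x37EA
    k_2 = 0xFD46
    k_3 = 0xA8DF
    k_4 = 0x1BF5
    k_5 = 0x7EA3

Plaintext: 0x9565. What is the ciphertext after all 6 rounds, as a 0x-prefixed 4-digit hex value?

s_0 = plaintext = 0x9565
s_1 = Round(s_0, k_0) = 0x45FD
s_2 = Round(s_1, k_1) = 0xA888
s_3 = Round(s_2, k_2) = 0x76EC
s_4 = Round(s_3, k_3) = 0xBD35
s_5 = Round(s_4, k_4) = 0x07BD
s_6 = Round(s_5, k_5) = 0x67C9

0x67C9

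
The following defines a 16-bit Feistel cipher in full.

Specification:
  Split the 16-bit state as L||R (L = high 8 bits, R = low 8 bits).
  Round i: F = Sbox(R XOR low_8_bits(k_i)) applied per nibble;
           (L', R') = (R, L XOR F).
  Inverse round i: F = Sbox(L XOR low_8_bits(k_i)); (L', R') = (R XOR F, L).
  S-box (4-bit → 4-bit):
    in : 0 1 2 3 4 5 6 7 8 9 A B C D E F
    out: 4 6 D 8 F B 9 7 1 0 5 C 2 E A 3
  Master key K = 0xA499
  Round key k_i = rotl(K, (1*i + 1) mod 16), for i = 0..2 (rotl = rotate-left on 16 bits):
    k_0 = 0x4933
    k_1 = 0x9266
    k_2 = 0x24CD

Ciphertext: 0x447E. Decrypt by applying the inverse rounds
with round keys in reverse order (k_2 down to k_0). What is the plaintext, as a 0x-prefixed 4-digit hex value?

s_0 = ciphertext = 0x447E
s_1 = InvRound(s_0, k_2) = 0x6E44
s_2 = InvRound(s_1, k_1) = 0x056E
s_3 = InvRound(s_2, k_0) = 0xE705

0xE705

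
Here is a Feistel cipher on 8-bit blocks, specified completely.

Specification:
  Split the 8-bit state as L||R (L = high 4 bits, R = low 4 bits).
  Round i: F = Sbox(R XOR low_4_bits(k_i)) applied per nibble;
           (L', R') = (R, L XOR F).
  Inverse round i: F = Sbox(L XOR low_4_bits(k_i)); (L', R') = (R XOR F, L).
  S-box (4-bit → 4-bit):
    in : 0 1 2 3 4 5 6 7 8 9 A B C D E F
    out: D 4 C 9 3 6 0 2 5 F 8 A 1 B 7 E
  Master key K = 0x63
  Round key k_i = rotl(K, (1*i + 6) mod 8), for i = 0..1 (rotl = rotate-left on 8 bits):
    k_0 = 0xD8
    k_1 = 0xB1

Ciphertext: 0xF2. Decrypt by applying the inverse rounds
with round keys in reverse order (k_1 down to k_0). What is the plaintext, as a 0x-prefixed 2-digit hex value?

s_0 = ciphertext = 0xF2
s_1 = InvRound(s_0, k_1) = 0x5F
s_2 = InvRound(s_1, k_0) = 0x45

0x45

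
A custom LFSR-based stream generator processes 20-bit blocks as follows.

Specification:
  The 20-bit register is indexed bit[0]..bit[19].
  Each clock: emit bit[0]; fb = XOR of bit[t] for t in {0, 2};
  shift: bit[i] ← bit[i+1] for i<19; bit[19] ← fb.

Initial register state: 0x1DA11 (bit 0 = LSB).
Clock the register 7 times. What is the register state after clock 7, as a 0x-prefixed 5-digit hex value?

0x2A3B4

reg_0 = 0x1DA11
clock 1: out=1, reg = 0x8ED08
clock 2: out=0, reg = 0x47684
clock 3: out=0, reg = 0xA3B42
clock 4: out=0, reg = 0x51DA1
clock 5: out=1, reg = 0xA8ED0
clock 6: out=0, reg = 0x54768
clock 7: out=0, reg = 0x2A3B4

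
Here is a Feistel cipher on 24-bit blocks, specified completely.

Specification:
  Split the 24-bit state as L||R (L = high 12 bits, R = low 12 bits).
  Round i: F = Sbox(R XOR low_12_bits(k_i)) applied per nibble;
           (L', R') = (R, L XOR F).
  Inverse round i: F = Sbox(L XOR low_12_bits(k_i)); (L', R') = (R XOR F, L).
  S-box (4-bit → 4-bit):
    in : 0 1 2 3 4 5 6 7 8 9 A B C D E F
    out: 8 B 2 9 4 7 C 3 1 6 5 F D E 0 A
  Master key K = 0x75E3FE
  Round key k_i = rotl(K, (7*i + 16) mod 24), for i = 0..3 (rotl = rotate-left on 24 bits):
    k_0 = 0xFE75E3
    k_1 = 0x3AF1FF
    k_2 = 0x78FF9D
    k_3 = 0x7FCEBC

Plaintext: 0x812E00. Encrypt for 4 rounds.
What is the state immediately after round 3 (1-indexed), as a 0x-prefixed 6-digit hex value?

s_0 = plaintext = 0x812E00
s_1 = Round(s_0, k_0) = 0xE0071B
s_2 = Round(s_1, k_1) = 0x71B204
s_3 = Round(s_2, k_2) = 0x20497D
s_4 = Round(s_3, k_3) = 0x97D1DF

0x20497D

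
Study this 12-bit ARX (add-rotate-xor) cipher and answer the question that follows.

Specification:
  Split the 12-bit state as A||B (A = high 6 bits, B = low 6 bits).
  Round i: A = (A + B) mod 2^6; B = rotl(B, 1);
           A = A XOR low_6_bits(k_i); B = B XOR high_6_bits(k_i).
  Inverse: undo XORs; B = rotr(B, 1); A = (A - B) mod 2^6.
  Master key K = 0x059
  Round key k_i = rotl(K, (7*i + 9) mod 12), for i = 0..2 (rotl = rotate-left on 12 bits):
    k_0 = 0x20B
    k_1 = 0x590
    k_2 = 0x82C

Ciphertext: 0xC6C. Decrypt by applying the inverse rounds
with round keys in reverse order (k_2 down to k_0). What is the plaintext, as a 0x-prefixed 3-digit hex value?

0xD00

s_0 = ciphertext = 0xC6C
s_1 = InvRound(s_0, k_2) = 0x5C6
s_2 = InvRound(s_1, k_1) = 0xFC8
s_3 = InvRound(s_2, k_0) = 0xD00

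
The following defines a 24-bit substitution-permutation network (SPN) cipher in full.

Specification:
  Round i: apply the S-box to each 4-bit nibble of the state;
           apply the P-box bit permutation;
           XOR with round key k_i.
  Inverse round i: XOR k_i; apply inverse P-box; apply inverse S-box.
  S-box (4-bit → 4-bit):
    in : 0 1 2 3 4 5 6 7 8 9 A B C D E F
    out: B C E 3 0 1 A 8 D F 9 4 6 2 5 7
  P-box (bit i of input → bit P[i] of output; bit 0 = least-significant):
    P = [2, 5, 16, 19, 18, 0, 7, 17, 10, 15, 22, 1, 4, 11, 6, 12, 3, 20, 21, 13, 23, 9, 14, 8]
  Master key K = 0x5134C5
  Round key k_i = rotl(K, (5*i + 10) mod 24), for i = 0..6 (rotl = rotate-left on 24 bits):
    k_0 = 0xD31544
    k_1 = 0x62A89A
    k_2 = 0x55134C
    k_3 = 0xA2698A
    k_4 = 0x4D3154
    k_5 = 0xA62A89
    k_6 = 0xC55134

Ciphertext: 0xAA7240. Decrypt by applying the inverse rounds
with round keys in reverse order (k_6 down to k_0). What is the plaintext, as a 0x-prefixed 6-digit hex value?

s_0 = ciphertext = 0xAA7240
s_1 = InvRound(s_0, k_6) = 0x61EBA9
s_2 = InvRound(s_1, k_5) = 0x844CAC
s_3 = InvRound(s_2, k_4) = 0x8A9EB2
s_4 = InvRound(s_3, k_3) = 0x28A346
s_5 = InvRound(s_4, k_2) = 0x497251
s_6 = InvRound(s_5, k_1) = 0xCE2621
s_7 = InvRound(s_6, k_0) = 0x661439

0x661439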